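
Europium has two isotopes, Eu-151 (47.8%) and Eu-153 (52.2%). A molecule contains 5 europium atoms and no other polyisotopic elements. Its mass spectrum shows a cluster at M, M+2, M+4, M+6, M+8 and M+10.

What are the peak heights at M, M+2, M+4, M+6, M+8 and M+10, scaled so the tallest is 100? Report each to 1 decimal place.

Each Eu atom is independently Eu-151 (p = 0.478) or Eu-153 (q = 0.522); the cluster is the binomial expansion (p + q)^5.
P(M) = 0.478^5 = 0.024954
P(M+2) = 5 × 0.478^4 × 0.522^1 = 0.136255
P(M+4) = 10 × 0.478^3 × 0.522^2 = 0.297594
P(M+6) = 10 × 0.478^2 × 0.522^3 = 0.324988
P(M+8) = 5 × 0.478^1 × 0.522^4 = 0.177452
P(M+10) = 0.522^5 = 0.038757
The M+6 peak is largest (0.324988); scaling to 100 gives 7.7 : 41.9 : 91.6 : 100.0 : 54.6 : 11.9.

7.7 : 41.9 : 91.6 : 100.0 : 54.6 : 11.9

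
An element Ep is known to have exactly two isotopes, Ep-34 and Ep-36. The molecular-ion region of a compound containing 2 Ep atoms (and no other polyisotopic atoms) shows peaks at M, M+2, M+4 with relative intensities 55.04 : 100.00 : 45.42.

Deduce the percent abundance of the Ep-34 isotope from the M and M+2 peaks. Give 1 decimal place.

Let p = fractional abundance of Ep-34. I(M+2)/I(M) = [C(2,1)·p^1·(1−p)] / p^2 = 2·(1−p)/p = 100.00/55.04 = 1.8169
(1−p)/p = 1.8169/2 = 0.9084  ⇒  p = 1/(1 + 0.9084) = 0.5240
Ep-34: 52.4%, Ep-36: 47.6%.

52.4%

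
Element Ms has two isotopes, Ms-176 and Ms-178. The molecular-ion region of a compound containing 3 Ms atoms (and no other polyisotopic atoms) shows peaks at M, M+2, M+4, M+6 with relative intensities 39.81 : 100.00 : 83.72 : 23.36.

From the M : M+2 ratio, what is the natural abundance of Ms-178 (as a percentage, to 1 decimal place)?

45.6%

If p is the fraction of Ms that is Ms-176, then I(M+2)/I(M) = [C(3,1)·p^2·(1−p)] / p^3 = 3·(1−p)/p = 100.00/39.81 = 2.5119
(1−p)/p = 2.5119/3 = 0.8373  ⇒  p = 1/(1 + 0.8373) = 0.5443
Ms-176: 54.4%, Ms-178: 45.6%.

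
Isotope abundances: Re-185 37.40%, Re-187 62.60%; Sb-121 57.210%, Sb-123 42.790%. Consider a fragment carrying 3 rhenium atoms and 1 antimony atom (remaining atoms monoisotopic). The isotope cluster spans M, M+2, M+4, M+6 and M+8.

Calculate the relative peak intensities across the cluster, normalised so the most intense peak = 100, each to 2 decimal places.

8.22 : 47.44 : 100.00 : 90.26 : 28.84

Rhenium pattern (n=3): 0.05231362 : 0.26268713 : 0.43968487 : 0.24531438
Antimony pattern (n=1): 0.5721 : 0.4279
Convolve the two distributions (both contribute in 2-u steps):
  M: 0.05231362×0.5721 = 0.029929
  M+2: 0.05231362×0.4279 + 0.26268713×0.5721 = 0.172668
  M+4: 0.26268713×0.4279 + 0.43968487×0.5721 = 0.363948
  M+6: 0.43968487×0.4279 + 0.24531438×0.5721 = 0.328486
  M+8: 0.24531438×0.4279 = 0.104970
Scale to base peak (0.363948) = 100: 8.22 : 47.44 : 100.00 : 90.26 : 28.84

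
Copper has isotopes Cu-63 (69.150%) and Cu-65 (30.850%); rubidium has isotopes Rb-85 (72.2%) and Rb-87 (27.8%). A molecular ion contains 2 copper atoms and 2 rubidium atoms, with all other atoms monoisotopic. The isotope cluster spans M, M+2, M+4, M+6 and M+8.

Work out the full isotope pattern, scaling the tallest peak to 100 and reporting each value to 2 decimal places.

Copper pattern (n=2): 0.47817225 : 0.4266555 : 0.09517225
Rubidium pattern (n=2): 0.521284 : 0.401432 : 0.077284
Convolve the two distributions (both contribute in 2-u steps):
  M: 0.47817225×0.521284 = 0.249264
  M+2: 0.47817225×0.401432 + 0.4266555×0.521284 = 0.414362
  M+4: 0.47817225×0.077284 + 0.4266555×0.401432 + 0.09517225×0.521284 = 0.257840
  M+6: 0.4266555×0.077284 + 0.09517225×0.401432 = 0.071179
  M+8: 0.09517225×0.077284 = 0.007355
Scale to base peak (0.414362) = 100: 60.16 : 100.00 : 62.23 : 17.18 : 1.78

60.16 : 100.00 : 62.23 : 17.18 : 1.78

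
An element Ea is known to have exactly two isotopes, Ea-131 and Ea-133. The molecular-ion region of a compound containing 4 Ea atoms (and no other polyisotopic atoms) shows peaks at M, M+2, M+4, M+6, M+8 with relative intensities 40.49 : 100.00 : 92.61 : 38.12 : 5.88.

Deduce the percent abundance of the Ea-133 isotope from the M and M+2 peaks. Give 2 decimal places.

Write p for the Ea-131 fraction. I(M+2)/I(M) = [C(4,1)·p^3·(1−p)] / p^4 = 4·(1−p)/p = 100.00/40.49 = 2.4697
(1−p)/p = 2.4697/4 = 0.6174  ⇒  p = 1/(1 + 0.6174) = 0.6183
Ea-131: 61.83%, Ea-133: 38.17%.

38.17%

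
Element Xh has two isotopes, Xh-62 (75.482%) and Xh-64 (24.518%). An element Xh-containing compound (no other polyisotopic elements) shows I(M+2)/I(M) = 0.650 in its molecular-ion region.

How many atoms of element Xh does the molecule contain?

2

The M+2/M ratio from n Xh atoms is n · q/p = n · 0.24518/0.75482.
n = 0.650 × 0.75482/0.24518 = 2.00 ≈ 2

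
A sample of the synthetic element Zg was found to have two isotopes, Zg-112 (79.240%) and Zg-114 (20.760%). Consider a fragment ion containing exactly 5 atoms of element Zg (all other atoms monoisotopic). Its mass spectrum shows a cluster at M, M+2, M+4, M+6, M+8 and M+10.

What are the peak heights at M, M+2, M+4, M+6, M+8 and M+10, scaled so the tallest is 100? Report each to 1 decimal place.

76.3 : 100.0 : 52.4 : 13.7 : 1.8 : 0.1

Expanding (0.79240 + 0.20760)^5:
P(M) = 0.79240^5 = 0.312408
P(M+2) = 5 × 0.79240^4 × 0.20760^1 = 0.409237
P(M+4) = 10 × 0.79240^3 × 0.20760^2 = 0.214431
P(M+6) = 10 × 0.79240^2 × 0.20760^3 = 0.056179
P(M+8) = 5 × 0.79240^1 × 0.20760^4 = 0.007359
P(M+10) = 0.20760^5 = 0.000386
The M+2 peak is largest (0.409237); scaling to 100 gives 76.3 : 100.0 : 52.4 : 13.7 : 1.8 : 0.1.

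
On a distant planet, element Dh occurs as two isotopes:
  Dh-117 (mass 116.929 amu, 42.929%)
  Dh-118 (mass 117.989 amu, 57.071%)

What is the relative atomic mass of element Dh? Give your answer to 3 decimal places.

Weight each isotope mass by its fractional abundance: 0.42929 × 116.929 + 0.57071 × 117.989
= 50.1965 + 67.3375 = 117.5340 amu

117.534 amu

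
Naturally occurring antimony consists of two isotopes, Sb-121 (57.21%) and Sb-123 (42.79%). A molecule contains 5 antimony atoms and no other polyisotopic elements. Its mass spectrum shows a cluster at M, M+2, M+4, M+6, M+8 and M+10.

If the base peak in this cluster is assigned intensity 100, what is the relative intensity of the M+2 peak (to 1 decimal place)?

(0.5721 + 0.4279)^5 gives M 0.0613, M+2 0.2292, M+4 0.3428, M+6 0.2564, M+8 0.0959, M+10 0.0143; the largest is M+4.
P(M+4) = C(5,2) × 0.5721^3 × 0.4279^2 = 10 × 0.18724742 × 0.18309841 = 0.342847 (base)
P(M+2) = C(5,1) × 0.5721^4 × 0.4279^1 = 5 × 0.10712425 × 0.4279 = 0.229192
Relative intensity = 0.229192 / 0.342847 × 100 = 66.8

66.8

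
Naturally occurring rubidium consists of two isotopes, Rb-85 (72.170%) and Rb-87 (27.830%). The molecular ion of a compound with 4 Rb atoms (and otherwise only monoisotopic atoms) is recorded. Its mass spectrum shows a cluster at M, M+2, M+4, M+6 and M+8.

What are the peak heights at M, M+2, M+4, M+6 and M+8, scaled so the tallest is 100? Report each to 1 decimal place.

64.8 : 100.0 : 57.8 : 14.9 : 1.4

The 4 Rb atoms are independent, so intensities follow the terms of (0.72170 + 0.27830)^4.
P(M) = 0.72170^4 = 0.271286
P(M+2) = 4 × 0.72170^3 × 0.27830^1 = 0.418450
P(M+4) = 6 × 0.72170^2 × 0.27830^2 = 0.242042
P(M+6) = 4 × 0.72170^1 × 0.27830^3 = 0.062224
P(M+8) = 0.27830^4 = 0.005999
The M+2 peak is largest (0.418450); scaling to 100 gives 64.8 : 100.0 : 57.8 : 14.9 : 1.4.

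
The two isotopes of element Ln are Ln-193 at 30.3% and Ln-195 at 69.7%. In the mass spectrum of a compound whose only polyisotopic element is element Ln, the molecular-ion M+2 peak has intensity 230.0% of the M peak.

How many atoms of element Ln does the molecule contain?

1

With n Ln atoms, P(M+2)/P(M) = C(n,1)·p^(n−1)q / p^n = n·q/p = n · 0.697/0.303.
n = 2.300 × 0.303/0.697 = 1.00 ≈ 1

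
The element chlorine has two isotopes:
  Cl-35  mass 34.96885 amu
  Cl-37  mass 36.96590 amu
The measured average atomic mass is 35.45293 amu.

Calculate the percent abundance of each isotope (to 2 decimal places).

With x = fraction of Cl-35 (so Cl-37 is 1 − x):
34.96885·x + 36.96590·(1 − x) = 35.45293
(34.96885 − 36.96590)·x = 35.45293 − 36.96590
x = -1.51297 / -1.99705 = 0.75760 → 75.76% Cl-35, 24.24% Cl-37.

Cl-35: 75.76%, Cl-37: 24.24%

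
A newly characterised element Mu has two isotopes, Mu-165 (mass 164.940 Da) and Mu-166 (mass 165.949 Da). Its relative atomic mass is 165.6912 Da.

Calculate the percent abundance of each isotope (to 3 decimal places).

Let x be the fractional abundance of Mu-165; then Mu-166 has abundance 1 − x.
164.940·x + 165.949·(1 − x) = 165.6912
(164.940 − 165.949)·x = 165.6912 − 165.949
x = -0.2578 / -1.009 = 0.25550 → 25.550% Mu-165, 74.450% Mu-166.

Mu-165: 25.550%, Mu-166: 74.450%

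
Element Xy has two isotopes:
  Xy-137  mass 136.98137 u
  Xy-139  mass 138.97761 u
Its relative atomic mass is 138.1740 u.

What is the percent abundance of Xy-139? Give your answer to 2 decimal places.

Let x be the fractional abundance of Xy-137; then Xy-139 has abundance 1 − x.
136.98137·x + 138.97761·(1 − x) = 138.1740
(136.98137 − 138.97761)·x = 138.1740 − 138.97761
x = -0.80361 / -1.99624 = 0.40256 → 40.26% Xy-137, 59.74% Xy-139.

59.74%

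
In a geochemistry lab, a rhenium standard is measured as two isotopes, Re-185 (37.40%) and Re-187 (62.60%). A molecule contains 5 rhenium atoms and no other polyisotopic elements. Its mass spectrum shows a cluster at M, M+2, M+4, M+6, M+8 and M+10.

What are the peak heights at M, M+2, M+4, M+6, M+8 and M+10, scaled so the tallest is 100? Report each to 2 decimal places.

Expanding (0.3740 + 0.6260)^5:
P(M) = 0.3740^5 = 0.007317
P(M+2) = 5 × 0.3740^4 × 0.6260^1 = 0.061239
P(M+4) = 10 × 0.3740^3 × 0.6260^2 = 0.205005
P(M+6) = 10 × 0.3740^2 × 0.6260^3 = 0.343136
P(M+8) = 5 × 0.3740^1 × 0.6260^4 = 0.287170
P(M+10) = 0.6260^5 = 0.096133
The M+6 peak is largest (0.343136); scaling to 100 gives 2.13 : 17.85 : 59.74 : 100.00 : 83.69 : 28.02.

2.13 : 17.85 : 59.74 : 100.00 : 83.69 : 28.02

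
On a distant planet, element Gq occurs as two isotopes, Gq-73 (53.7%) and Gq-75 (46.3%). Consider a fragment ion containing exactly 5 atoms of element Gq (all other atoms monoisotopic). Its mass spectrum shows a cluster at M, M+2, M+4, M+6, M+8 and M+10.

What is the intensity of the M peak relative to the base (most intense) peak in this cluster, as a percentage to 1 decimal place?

Term probabilities: M 0.0447, M+2 0.1925, M+4 0.3320, M+6 0.2862, M+8 0.1234, M+10 0.0213. Base peak = M+4.
P(M+4) = C(5,2) × 0.537^3 × 0.463^2 = 10 × 0.15485415 × 0.214369 = 0.331959 (base)
P(M) = C(5,0) × 0.537^5 × 0.463^0 = 1 × 0.04465514 × 1.0000 = 0.044655
Relative intensity = 0.044655 / 0.331959 × 100 = 13.5

13.5%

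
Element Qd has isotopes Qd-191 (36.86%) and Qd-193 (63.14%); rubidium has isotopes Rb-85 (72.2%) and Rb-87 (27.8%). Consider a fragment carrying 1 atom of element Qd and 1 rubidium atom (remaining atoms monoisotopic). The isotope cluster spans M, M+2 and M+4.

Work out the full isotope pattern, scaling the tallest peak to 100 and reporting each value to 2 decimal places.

Element Qd pattern (n=1): 0.3686 : 0.6314
Rubidium pattern (n=1): 0.7220 : 0.2780
Convolve the two distributions (both contribute in 2-u steps):
  M: 0.3686×0.7220 = 0.266129
  M+2: 0.3686×0.2780 + 0.6314×0.7220 = 0.558342
  M+4: 0.6314×0.2780 = 0.175529
Scale to base peak (0.558342) = 100: 47.66 : 100.00 : 31.44

47.66 : 100.00 : 31.44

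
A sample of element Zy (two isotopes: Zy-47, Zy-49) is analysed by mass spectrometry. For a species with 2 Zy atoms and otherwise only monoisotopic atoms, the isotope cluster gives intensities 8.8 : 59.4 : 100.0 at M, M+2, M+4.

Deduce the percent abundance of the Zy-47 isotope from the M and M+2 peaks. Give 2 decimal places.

If p is the fraction of Zy that is Zy-47, then I(M+2)/I(M) = [C(2,1)·p^1·(1−p)] / p^2 = 2·(1−p)/p = 59.4/8.8 = 6.7500
(1−p)/p = 6.7500/2 = 3.3750  ⇒  p = 1/(1 + 3.3750) = 0.2286
Zy-47: 22.86%, Zy-49: 77.14%.

22.86%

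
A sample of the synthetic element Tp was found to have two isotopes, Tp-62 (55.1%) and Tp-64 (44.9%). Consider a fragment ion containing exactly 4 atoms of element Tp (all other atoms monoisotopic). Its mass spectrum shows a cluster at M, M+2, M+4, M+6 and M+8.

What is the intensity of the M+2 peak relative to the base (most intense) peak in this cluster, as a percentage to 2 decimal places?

Binomial terms of (0.551 + 0.449)^4: M 0.0922, M+2 0.3004, M+4 0.3672, M+6 0.1995, M+8 0.0406 → M+4 is the base peak.
P(M+4) = C(4,2) × 0.551^2 × 0.449^2 = 6 × 0.303601 × 0.201601 = 0.367238 (base)
P(M+2) = C(4,1) × 0.551^3 × 0.449^1 = 4 × 0.16728415 × 0.4490 = 0.300442
Relative intensity = 0.300442 / 0.367238 × 100 = 81.81

81.81%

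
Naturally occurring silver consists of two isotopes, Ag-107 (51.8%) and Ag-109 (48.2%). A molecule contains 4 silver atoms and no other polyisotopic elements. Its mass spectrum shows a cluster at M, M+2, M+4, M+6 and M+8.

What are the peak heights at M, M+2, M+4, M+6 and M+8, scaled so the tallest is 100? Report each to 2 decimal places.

Each Ag atom is independently Ag-107 (p = 0.518) or Ag-109 (q = 0.482); the cluster is the binomial expansion (p + q)^4.
P(M) = 0.518^4 = 0.071998
P(M+2) = 4 × 0.518^3 × 0.482^1 = 0.267976
P(M+4) = 6 × 0.518^2 × 0.482^2 = 0.374029
P(M+6) = 4 × 0.518^1 × 0.482^3 = 0.232023
P(M+8) = 0.482^4 = 0.053974
The M+4 peak is largest (0.374029); scaling to 100 gives 19.25 : 71.65 : 100.00 : 62.03 : 14.43.

19.25 : 71.65 : 100.00 : 62.03 : 14.43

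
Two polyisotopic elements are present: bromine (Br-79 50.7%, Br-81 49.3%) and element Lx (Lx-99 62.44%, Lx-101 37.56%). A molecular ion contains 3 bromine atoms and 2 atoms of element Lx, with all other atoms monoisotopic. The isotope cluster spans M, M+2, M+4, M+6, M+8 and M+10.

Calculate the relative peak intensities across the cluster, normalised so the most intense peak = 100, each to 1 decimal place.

Bromine pattern (n=3): 0.13032384 : 0.38017547 : 0.36967753 : 0.11982316
Element Lx pattern (n=2): 0.38987536 : 0.46904928 : 0.14107536
Convolve the two distributions (both contribute in 2-u steps):
  M: 0.13032384×0.38987536 = 0.050810
  M+2: 0.13032384×0.46904928 + 0.38017547×0.38987536 = 0.209349
  M+4: 0.13032384×0.14107536 + 0.38017547×0.46904928 + 0.36967753×0.38987536 = 0.340835
  M+6: 0.38017547×0.14107536 + 0.36967753×0.46904928 + 0.11982316×0.38987536 = 0.273746
  M+8: 0.36967753×0.14107536 + 0.11982316×0.46904928 = 0.108355
  M+10: 0.11982316×0.14107536 = 0.016904
Scale to base peak (0.340835) = 100: 14.9 : 61.4 : 100.0 : 80.3 : 31.8 : 5.0

14.9 : 61.4 : 100.0 : 80.3 : 31.8 : 5.0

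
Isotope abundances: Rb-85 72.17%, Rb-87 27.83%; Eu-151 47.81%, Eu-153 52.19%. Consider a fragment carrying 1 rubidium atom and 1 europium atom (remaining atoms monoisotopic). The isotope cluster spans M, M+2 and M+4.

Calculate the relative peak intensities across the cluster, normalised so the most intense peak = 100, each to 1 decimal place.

67.7 : 100.0 : 28.5

Rubidium pattern (n=1): 0.7217 : 0.2783
Europium pattern (n=1): 0.4781 : 0.5219
Convolve the two distributions (both contribute in 2-u steps):
  M: 0.7217×0.4781 = 0.345045
  M+2: 0.7217×0.5219 + 0.2783×0.4781 = 0.509710
  M+4: 0.2783×0.5219 = 0.145245
Scale to base peak (0.509710) = 100: 67.7 : 100.0 : 28.5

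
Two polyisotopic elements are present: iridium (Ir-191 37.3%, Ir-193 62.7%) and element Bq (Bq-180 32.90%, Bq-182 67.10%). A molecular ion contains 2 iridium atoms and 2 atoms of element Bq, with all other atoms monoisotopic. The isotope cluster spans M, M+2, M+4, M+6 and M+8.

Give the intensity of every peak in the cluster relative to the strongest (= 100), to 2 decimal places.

3.92 : 29.17 : 81.14 : 100.00 : 46.07

Iridium pattern (n=2): 0.139129 : 0.467742 : 0.393129
Element Bq pattern (n=2): 0.108241 : 0.441518 : 0.450241
Convolve the two distributions (both contribute in 2-u steps):
  M: 0.139129×0.108241 = 0.015059
  M+2: 0.139129×0.441518 + 0.467742×0.108241 = 0.112057
  M+4: 0.139129×0.450241 + 0.467742×0.441518 + 0.393129×0.108241 = 0.311711
  M+6: 0.467742×0.450241 + 0.393129×0.441518 = 0.384170
  M+8: 0.393129×0.450241 = 0.177003
Scale to base peak (0.384170) = 100: 3.92 : 29.17 : 81.14 : 100.00 : 46.07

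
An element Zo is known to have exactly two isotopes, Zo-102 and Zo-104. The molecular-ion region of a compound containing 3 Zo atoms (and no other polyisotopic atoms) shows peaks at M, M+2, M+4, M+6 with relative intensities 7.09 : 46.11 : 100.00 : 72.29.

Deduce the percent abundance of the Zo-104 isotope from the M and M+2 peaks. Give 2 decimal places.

68.43%

Let p = fractional abundance of Zo-102. I(M+2)/I(M) = [C(3,1)·p^2·(1−p)] / p^3 = 3·(1−p)/p = 46.11/7.09 = 6.5035
(1−p)/p = 6.5035/3 = 2.1678  ⇒  p = 1/(1 + 2.1678) = 0.3157
Zo-102: 31.57%, Zo-104: 68.43%.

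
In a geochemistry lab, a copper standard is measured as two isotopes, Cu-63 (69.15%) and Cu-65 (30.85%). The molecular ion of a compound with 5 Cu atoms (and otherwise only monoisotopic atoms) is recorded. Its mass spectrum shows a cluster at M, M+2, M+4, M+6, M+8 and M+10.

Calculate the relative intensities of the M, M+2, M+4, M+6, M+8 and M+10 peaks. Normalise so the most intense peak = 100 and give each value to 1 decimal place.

Each Cu atom is independently Cu-63 (p = 0.6915) or Cu-65 (q = 0.3085); the cluster is the binomial expansion (p + q)^5.
P(M) = 0.6915^5 = 0.158111
P(M+2) = 5 × 0.6915^4 × 0.3085^1 = 0.352691
P(M+4) = 10 × 0.6915^3 × 0.3085^2 = 0.314693
P(M+6) = 10 × 0.6915^2 × 0.3085^3 = 0.140394
P(M+8) = 5 × 0.6915^1 × 0.3085^4 = 0.031317
P(M+10) = 0.3085^5 = 0.002794
The M+2 peak is largest (0.352691); scaling to 100 gives 44.8 : 100.0 : 89.2 : 39.8 : 8.9 : 0.8.

44.8 : 100.0 : 89.2 : 39.8 : 8.9 : 0.8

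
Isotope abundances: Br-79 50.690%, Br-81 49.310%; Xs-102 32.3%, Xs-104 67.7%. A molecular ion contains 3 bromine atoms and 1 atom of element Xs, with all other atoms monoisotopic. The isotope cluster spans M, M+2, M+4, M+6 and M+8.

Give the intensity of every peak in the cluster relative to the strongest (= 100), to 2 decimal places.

11.17 : 55.99 : 100.00 : 76.72 : 21.54

Bromine pattern (n=3): 0.13024674 : 0.3801026 : 0.36975457 : 0.11989609
Element Xs pattern (n=1): 0.3230 : 0.6770
Convolve the two distributions (both contribute in 2-u steps):
  M: 0.13024674×0.3230 = 0.042070
  M+2: 0.13024674×0.6770 + 0.3801026×0.3230 = 0.210950
  M+4: 0.3801026×0.6770 + 0.36975457×0.3230 = 0.376760
  M+6: 0.36975457×0.6770 + 0.11989609×0.3230 = 0.289050
  M+8: 0.11989609×0.6770 = 0.081170
Scale to base peak (0.376760) = 100: 11.17 : 55.99 : 100.00 : 76.72 : 21.54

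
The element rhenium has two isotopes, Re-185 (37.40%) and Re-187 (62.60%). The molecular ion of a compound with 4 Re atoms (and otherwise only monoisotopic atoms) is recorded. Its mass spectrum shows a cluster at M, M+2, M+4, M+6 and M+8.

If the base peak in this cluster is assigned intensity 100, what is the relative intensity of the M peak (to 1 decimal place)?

5.3

(0.3740 + 0.6260)^4 gives M 0.0196, M+2 0.1310, M+4 0.3289, M+6 0.3670, M+8 0.1536; the largest is M+6.
P(M+6) = C(4,3) × 0.3740^1 × 0.6260^3 = 4 × 0.3740 × 0.24531438 = 0.366990 (base)
P(M) = C(4,0) × 0.3740^4 × 0.6260^0 = 1 × 0.0195653 × 1.0000 = 0.019565
Relative intensity = 0.019565 / 0.366990 × 100 = 5.3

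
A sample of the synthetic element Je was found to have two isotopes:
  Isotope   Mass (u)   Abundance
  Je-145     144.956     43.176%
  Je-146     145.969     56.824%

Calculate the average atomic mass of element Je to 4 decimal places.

145.5316 u

The abundance-weighted mean is 0.43176 × 144.956 + 0.56824 × 145.969
= 62.58620 + 82.94542 = 145.53162 u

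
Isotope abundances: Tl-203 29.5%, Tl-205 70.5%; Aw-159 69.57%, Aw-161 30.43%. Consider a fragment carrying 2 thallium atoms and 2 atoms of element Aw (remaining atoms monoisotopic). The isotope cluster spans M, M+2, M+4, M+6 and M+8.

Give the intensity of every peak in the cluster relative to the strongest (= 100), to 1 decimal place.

Thallium pattern (n=2): 0.087025 : 0.41595 : 0.497025
Element Aw pattern (n=2): 0.48399849 : 0.42340302 : 0.09259849
Convolve the two distributions (both contribute in 2-u steps):
  M: 0.087025×0.48399849 = 0.042120
  M+2: 0.087025×0.42340302 + 0.41595×0.48399849 = 0.238166
  M+4: 0.087025×0.09259849 + 0.41595×0.42340302 + 0.497025×0.48399849 = 0.424732
  M+6: 0.41595×0.09259849 + 0.497025×0.42340302 = 0.248958
  M+8: 0.497025×0.09259849 = 0.046024
Scale to base peak (0.424732) = 100: 9.9 : 56.1 : 100.0 : 58.6 : 10.8

9.9 : 56.1 : 100.0 : 58.6 : 10.8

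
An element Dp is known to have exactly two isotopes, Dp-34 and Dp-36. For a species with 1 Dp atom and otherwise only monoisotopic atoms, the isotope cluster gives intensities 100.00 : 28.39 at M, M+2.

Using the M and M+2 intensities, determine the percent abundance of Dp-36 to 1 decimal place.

If p is the fraction of Dp that is Dp-34, then I(M+2)/I(M) = [C(1,1)·p^0·(1−p)] / p^1 = 1·(1−p)/p = 28.39/100.00 = 0.2839
(1−p)/p = 0.2839/1 = 0.2839  ⇒  p = 1/(1 + 0.2839) = 0.7789
Dp-34: 77.9%, Dp-36: 22.1%.

22.1%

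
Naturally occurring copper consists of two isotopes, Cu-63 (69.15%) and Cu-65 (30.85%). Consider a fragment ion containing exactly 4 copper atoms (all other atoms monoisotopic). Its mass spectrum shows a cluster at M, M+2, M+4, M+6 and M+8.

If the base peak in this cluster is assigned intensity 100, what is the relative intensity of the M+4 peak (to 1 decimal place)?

66.9

Term probabilities: M 0.2286, M+2 0.4080, M+4 0.2731, M+6 0.0812, M+8 0.0091. Base peak = M+2.
P(M+2) = C(4,1) × 0.6915^3 × 0.3085^1 = 4 × 0.33065611 × 0.3085 = 0.408030 (base)
P(M+4) = C(4,2) × 0.6915^2 × 0.3085^2 = 6 × 0.47817225 × 0.09517225 = 0.273052
Relative intensity = 0.273052 / 0.408030 × 100 = 66.9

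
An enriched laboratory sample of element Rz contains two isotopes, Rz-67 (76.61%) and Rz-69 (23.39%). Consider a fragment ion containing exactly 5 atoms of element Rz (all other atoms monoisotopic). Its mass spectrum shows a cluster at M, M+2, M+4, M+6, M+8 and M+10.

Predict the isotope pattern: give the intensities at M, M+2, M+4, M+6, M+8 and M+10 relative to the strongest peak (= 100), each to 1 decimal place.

Each Rz atom is independently Rz-67 (p = 0.7661) or Rz-69 (q = 0.2339); the cluster is the binomial expansion (p + q)^5.
P(M) = 0.7661^5 = 0.263893
P(M+2) = 5 × 0.7661^4 × 0.2339^1 = 0.402849
P(M+4) = 10 × 0.7661^3 × 0.2339^2 = 0.245990
P(M+6) = 10 × 0.7661^2 × 0.2339^3 = 0.075104
P(M+8) = 5 × 0.7661^1 × 0.2339^4 = 0.011465
P(M+10) = 0.2339^5 = 0.000700
The M+2 peak is largest (0.402849); scaling to 100 gives 65.5 : 100.0 : 61.1 : 18.6 : 2.8 : 0.2.

65.5 : 100.0 : 61.1 : 18.6 : 2.8 : 0.2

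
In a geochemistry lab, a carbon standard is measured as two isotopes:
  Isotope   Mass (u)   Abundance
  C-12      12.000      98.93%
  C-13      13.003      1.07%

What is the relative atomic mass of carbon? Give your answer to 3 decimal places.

Average mass = Σ (abundance × isotope mass) = 0.9893 × 12.000 + 0.0107 × 13.003
= 11.8716 + 0.1391 = 12.0107 u

12.011 u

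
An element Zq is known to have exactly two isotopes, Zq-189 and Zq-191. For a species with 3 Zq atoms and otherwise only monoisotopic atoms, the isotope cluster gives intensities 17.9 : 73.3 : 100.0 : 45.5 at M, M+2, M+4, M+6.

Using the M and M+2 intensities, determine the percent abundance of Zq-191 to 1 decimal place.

57.7%

Write p for the Zq-189 fraction. I(M+2)/I(M) = [C(3,1)·p^2·(1−p)] / p^3 = 3·(1−p)/p = 73.3/17.9 = 4.0950
(1−p)/p = 4.0950/3 = 1.3650  ⇒  p = 1/(1 + 1.3650) = 0.4228
Zq-189: 42.3%, Zq-191: 57.7%.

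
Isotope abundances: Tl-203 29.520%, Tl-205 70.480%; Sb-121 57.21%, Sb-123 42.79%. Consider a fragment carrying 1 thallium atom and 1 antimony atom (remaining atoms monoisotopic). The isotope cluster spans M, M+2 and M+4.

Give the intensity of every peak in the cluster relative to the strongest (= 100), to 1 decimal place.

Thallium pattern (n=1): 0.2952 : 0.7048
Antimony pattern (n=1): 0.5721 : 0.4279
Convolve the two distributions (both contribute in 2-u steps):
  M: 0.2952×0.5721 = 0.168884
  M+2: 0.2952×0.4279 + 0.7048×0.5721 = 0.529532
  M+4: 0.7048×0.4279 = 0.301584
Scale to base peak (0.529532) = 100: 31.9 : 100.0 : 57.0

31.9 : 100.0 : 57.0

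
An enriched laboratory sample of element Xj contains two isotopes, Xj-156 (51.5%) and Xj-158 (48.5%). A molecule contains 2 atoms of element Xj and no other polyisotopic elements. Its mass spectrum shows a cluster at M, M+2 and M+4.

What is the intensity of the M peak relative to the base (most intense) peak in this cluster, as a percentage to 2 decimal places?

53.09%

Binomial terms of (0.515 + 0.485)^2: M 0.2652, M+2 0.4995, M+4 0.2352 → M+2 is the base peak.
P(M+2) = C(2,1) × 0.515^1 × 0.485^1 = 2 × 0.5150 × 0.4850 = 0.499550 (base)
P(M) = C(2,0) × 0.515^2 × 0.485^0 = 1 × 0.265225 × 1.0000 = 0.265225
Relative intensity = 0.265225 / 0.499550 × 100 = 53.09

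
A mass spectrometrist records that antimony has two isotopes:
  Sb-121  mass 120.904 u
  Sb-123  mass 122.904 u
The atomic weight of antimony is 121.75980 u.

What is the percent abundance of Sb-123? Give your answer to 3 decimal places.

Let x be the fractional abundance of Sb-121; then Sb-123 has abundance 1 − x.
120.904·x + 122.904·(1 − x) = 121.75980
(120.904 − 122.904)·x = 121.75980 − 122.904
x = -1.14420 / -2.000 = 0.57210 → 57.210% Sb-121, 42.790% Sb-123.

42.790%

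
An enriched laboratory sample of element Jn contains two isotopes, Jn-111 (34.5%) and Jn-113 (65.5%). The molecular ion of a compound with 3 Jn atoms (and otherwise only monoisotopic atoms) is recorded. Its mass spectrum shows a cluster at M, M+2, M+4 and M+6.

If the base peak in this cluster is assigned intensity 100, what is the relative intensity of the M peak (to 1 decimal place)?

Term probabilities: M 0.0411, M+2 0.2339, M+4 0.4440, M+6 0.2810. Base peak = M+4.
P(M+4) = C(3,2) × 0.345^1 × 0.655^2 = 3 × 0.3450 × 0.429025 = 0.444041 (base)
P(M) = C(3,0) × 0.345^3 × 0.655^0 = 1 × 0.04106362 × 1.0000 = 0.041064
Relative intensity = 0.041064 / 0.444041 × 100 = 9.2

9.2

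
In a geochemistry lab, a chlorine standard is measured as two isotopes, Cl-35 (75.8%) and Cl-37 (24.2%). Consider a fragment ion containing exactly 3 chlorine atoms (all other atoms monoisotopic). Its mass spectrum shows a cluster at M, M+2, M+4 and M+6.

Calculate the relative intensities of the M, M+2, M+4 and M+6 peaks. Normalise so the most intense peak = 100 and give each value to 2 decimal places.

Each Cl atom is independently Cl-35 (p = 0.758) or Cl-37 (q = 0.242); the cluster is the binomial expansion (p + q)^3.
P(M) = 0.758^3 = 0.435520
P(M+2) = 3 × 0.758^2 × 0.242^1 = 0.417133
P(M+4) = 3 × 0.758^1 × 0.242^2 = 0.133175
P(M+6) = 0.242^3 = 0.014172
The M peak is largest (0.435520); scaling to 100 gives 100.00 : 95.78 : 30.58 : 3.25.

100.00 : 95.78 : 30.58 : 3.25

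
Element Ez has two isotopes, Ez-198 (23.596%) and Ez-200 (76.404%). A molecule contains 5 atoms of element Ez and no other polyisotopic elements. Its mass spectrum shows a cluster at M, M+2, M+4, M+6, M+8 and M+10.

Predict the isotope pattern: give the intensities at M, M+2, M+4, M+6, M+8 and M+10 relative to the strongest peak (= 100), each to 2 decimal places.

0.18 : 2.95 : 19.08 : 61.77 : 100.00 : 64.76

Each Ez atom is independently Ez-198 (p = 0.23596) or Ez-200 (q = 0.76404); the cluster is the binomial expansion (p + q)^5.
P(M) = 0.23596^5 = 0.000731
P(M+2) = 5 × 0.23596^4 × 0.76404^1 = 0.011842
P(M+4) = 10 × 0.23596^3 × 0.76404^2 = 0.076692
P(M+6) = 10 × 0.23596^2 × 0.76404^3 = 0.248328
P(M+8) = 5 × 0.23596^1 × 0.76404^4 = 0.402043
P(M+10) = 0.76404^5 = 0.260364
The M+8 peak is largest (0.402043); scaling to 100 gives 0.18 : 2.95 : 19.08 : 61.77 : 100.00 : 64.76.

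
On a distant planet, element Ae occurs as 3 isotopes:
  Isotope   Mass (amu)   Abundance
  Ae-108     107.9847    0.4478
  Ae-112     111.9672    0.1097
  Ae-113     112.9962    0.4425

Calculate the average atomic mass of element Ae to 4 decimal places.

Average mass = Σ (abundance × isotope mass) = 0.4478 × 107.9847 + 0.1097 × 111.9672 + 0.4425 × 112.9962
= 48.35555 + 12.28280 + 50.00082 = 110.63917 amu

110.6392 amu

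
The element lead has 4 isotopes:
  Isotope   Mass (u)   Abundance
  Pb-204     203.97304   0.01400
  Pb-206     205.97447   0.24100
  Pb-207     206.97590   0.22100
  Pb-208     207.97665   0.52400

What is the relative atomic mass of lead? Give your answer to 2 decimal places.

207.22 u

Average mass = Σ (abundance × isotope mass) = 0.01400 × 203.97304 + 0.24100 × 205.97447 + 0.22100 × 206.97590 + 0.52400 × 207.97665
= 2.855623 + 49.639847 + 45.741674 + 108.979765 = 207.216909 u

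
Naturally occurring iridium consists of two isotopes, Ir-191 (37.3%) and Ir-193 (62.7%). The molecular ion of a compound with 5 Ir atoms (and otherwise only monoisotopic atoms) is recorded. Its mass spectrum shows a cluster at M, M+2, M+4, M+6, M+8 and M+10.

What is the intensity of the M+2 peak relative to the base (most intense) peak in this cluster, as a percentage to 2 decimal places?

17.70%

(0.373 + 0.627)^5 gives M 0.0072, M+2 0.0607, M+4 0.2040, M+6 0.3429, M+8 0.2882, M+10 0.0969; the largest is M+6.
P(M+6) = C(5,3) × 0.373^2 × 0.627^3 = 10 × 0.139129 × 0.24649188 = 0.342942 (base)
P(M+2) = C(5,1) × 0.373^4 × 0.627^1 = 5 × 0.01935688 × 0.6270 = 0.060684
Relative intensity = 0.060684 / 0.342942 × 100 = 17.70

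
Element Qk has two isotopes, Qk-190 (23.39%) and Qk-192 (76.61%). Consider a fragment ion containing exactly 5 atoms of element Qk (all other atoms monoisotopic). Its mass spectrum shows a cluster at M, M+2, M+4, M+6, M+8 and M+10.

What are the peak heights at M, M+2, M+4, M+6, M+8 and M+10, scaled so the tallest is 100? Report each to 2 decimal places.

Each Qk atom is independently Qk-190 (p = 0.2339) or Qk-192 (q = 0.7661); the cluster is the binomial expansion (p + q)^5.
P(M) = 0.2339^5 = 0.000700
P(M+2) = 5 × 0.2339^4 × 0.7661^1 = 0.011465
P(M+4) = 10 × 0.2339^3 × 0.7661^2 = 0.075104
P(M+6) = 10 × 0.2339^2 × 0.7661^3 = 0.245990
P(M+8) = 5 × 0.2339^1 × 0.7661^4 = 0.402849
P(M+10) = 0.7661^5 = 0.263893
The M+8 peak is largest (0.402849); scaling to 100 gives 0.17 : 2.85 : 18.64 : 61.06 : 100.00 : 65.51.

0.17 : 2.85 : 18.64 : 61.06 : 100.00 : 65.51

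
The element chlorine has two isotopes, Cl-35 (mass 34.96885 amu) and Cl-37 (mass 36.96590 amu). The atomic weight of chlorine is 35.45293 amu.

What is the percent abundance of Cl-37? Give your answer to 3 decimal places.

24.240%

Writing the weighted mean with unknown fraction x of Cl-35:
34.96885·x + 36.96590·(1 − x) = 35.45293
(34.96885 − 36.96590)·x = 35.45293 − 36.96590
x = -1.51297 / -1.99705 = 0.75760 → 75.760% Cl-35, 24.240% Cl-37.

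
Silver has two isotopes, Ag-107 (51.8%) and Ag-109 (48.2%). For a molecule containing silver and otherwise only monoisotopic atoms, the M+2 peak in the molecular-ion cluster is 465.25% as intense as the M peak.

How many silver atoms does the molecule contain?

For n independent Ag atoms, I(M+2)/I(M) = n · (abundance Ag-109) / (abundance Ag-107) = n · 0.482/0.518.
n = 4.6525 × 0.518/0.482 = 5.00 ≈ 5

5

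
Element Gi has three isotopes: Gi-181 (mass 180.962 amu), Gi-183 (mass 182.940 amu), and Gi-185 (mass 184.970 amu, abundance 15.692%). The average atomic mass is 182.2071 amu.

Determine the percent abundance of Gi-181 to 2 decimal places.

53.16%

The remaining 84.308% is split between Gi-181 (fraction x) and Gi-183 (fraction 0.84308 − x).
Substituting: 180.962x + 182.940(0.84308 − x) = 153.1816076
(180.962 − 182.940)x = -1.0514476  ⇒  x = 0.53157, y = 0.31151
Gi-181: 53.16%, Gi-183: 31.15%.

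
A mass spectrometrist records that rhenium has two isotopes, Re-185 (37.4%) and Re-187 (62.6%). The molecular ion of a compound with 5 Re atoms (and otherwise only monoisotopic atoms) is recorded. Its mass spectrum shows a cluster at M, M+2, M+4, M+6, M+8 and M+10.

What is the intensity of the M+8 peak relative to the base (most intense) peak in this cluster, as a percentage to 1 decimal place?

83.7%

Term probabilities: M 0.0073, M+2 0.0612, M+4 0.2050, M+6 0.3431, M+8 0.2872, M+10 0.0961. Base peak = M+6.
P(M+6) = C(5,3) × 0.374^2 × 0.626^3 = 10 × 0.139876 × 0.24531438 = 0.343136 (base)
P(M+8) = C(5,4) × 0.374^1 × 0.626^4 = 5 × 0.3740 × 0.1535668 = 0.287170
Relative intensity = 0.287170 / 0.343136 × 100 = 83.7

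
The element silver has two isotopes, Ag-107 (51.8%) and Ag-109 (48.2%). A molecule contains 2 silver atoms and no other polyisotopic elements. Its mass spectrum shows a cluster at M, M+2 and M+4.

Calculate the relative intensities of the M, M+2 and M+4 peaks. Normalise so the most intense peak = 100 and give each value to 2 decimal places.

The 2 Ag atoms are independent, so intensities follow the terms of (0.518 + 0.482)^2.
P(M) = 0.518^2 = 0.268324
P(M+2) = 2 × 0.518^1 × 0.482^1 = 0.499352
P(M+4) = 0.482^2 = 0.232324
The M+2 peak is largest (0.499352); scaling to 100 gives 53.73 : 100.00 : 46.53.

53.73 : 100.00 : 46.53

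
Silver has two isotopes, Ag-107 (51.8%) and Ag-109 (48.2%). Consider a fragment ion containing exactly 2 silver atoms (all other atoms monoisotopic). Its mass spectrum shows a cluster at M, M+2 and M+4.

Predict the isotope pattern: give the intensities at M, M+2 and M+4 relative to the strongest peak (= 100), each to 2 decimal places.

The 2 Ag atoms are independent, so intensities follow the terms of (0.518 + 0.482)^2.
P(M) = 0.518^2 = 0.268324
P(M+2) = 2 × 0.518^1 × 0.482^1 = 0.499352
P(M+4) = 0.482^2 = 0.232324
The M+2 peak is largest (0.499352); scaling to 100 gives 53.73 : 100.00 : 46.53.

53.73 : 100.00 : 46.53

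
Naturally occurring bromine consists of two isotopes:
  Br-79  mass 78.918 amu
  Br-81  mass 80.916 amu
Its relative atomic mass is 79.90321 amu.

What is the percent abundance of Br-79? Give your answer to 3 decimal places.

Writing the weighted mean with unknown fraction x of Br-79:
78.918·x + 80.916·(1 − x) = 79.90321
(78.918 − 80.916)·x = 79.90321 − 80.916
x = -1.01279 / -1.998 = 0.50690 → 50.690% Br-79, 49.310% Br-81.

50.690%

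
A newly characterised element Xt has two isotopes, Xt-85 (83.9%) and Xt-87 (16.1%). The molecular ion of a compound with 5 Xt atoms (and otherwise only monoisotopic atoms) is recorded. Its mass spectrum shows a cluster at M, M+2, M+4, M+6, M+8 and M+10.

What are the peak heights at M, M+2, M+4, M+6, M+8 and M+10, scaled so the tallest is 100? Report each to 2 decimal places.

100.00 : 95.95 : 36.82 : 7.07 : 0.68 : 0.03

Expanding (0.839 + 0.161)^5:
P(M) = 0.839^5 = 0.415729
P(M+2) = 5 × 0.839^4 × 0.161^1 = 0.398881
P(M+4) = 10 × 0.839^3 × 0.161^2 = 0.153087
P(M+6) = 10 × 0.839^2 × 0.161^3 = 0.029377
P(M+8) = 5 × 0.839^1 × 0.161^4 = 0.002819
P(M+10) = 0.161^5 = 0.000108
The M peak is largest (0.415729); scaling to 100 gives 100.00 : 95.95 : 36.82 : 7.07 : 0.68 : 0.03.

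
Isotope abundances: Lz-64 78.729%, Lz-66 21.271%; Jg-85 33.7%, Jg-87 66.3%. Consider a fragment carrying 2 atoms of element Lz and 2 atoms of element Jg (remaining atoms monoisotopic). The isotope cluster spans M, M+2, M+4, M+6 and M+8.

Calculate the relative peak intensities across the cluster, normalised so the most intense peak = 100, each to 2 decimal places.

16.48 : 73.73 : 100.00 : 39.19 : 4.65

Element Lz pattern (n=2): 0.61982554 : 0.33492891 : 0.04524554
Element Jg pattern (n=2): 0.113569 : 0.446862 : 0.439569
Convolve the two distributions (both contribute in 2-u steps):
  M: 0.61982554×0.113569 = 0.070393
  M+2: 0.61982554×0.446862 + 0.33492891×0.113569 = 0.315014
  M+4: 0.61982554×0.439569 + 0.33492891×0.446862 + 0.04524554×0.113569 = 0.427262
  M+6: 0.33492891×0.439569 + 0.04524554×0.446862 = 0.167443
  M+8: 0.04524554×0.439569 = 0.019889
Scale to base peak (0.427262) = 100: 16.48 : 73.73 : 100.00 : 39.19 : 4.65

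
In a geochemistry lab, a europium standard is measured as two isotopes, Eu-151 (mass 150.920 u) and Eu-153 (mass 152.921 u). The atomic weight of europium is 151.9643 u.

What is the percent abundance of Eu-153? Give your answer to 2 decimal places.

52.19%

Let x be the fractional abundance of Eu-151; then Eu-153 has abundance 1 − x.
150.920·x + 152.921·(1 − x) = 151.9643
(150.920 − 152.921)·x = 151.9643 − 152.921
x = -0.9567 / -2.001 = 0.47811 → 47.81% Eu-151, 52.19% Eu-153.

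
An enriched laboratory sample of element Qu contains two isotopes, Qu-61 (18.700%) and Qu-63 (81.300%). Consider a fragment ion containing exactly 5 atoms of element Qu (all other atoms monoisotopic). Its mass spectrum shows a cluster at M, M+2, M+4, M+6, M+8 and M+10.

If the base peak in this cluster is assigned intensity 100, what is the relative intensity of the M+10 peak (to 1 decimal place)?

87.0

Binomial terms of (0.18700 + 0.81300)^5: M 0.0002, M+2 0.0050, M+4 0.0432, M+6 0.1879, M+8 0.4085, M+10 0.3552 → M+8 is the base peak.
P(M+8) = C(5,4) × 0.18700^1 × 0.81300^4 = 5 × 0.1870 × 0.43688002 = 0.408483 (base)
P(M+10) = C(5,5) × 0.18700^0 × 0.81300^5 = 1 × 1.0000 × 0.35518346 = 0.355183
Relative intensity = 0.355183 / 0.408483 × 100 = 87.0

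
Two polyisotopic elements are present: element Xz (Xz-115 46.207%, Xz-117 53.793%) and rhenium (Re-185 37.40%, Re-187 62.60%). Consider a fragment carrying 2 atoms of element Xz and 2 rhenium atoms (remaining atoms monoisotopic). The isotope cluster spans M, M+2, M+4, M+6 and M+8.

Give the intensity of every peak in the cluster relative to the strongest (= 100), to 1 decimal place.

8.4 : 47.5 : 100.0 : 92.5 : 31.8

Element Xz pattern (n=2): 0.21350868 : 0.49712263 : 0.28936868
Rhenium pattern (n=2): 0.139876 : 0.468248 : 0.391876
Convolve the two distributions (both contribute in 2-u steps):
  M: 0.21350868×0.139876 = 0.029865
  M+2: 0.21350868×0.468248 + 0.49712263×0.139876 = 0.169511
  M+4: 0.21350868×0.391876 + 0.49712263×0.468248 + 0.28936868×0.139876 = 0.356921
  M+6: 0.49712263×0.391876 + 0.28936868×0.468248 = 0.330307
  M+8: 0.28936868×0.391876 = 0.113397
Scale to base peak (0.356921) = 100: 8.4 : 47.5 : 100.0 : 92.5 : 31.8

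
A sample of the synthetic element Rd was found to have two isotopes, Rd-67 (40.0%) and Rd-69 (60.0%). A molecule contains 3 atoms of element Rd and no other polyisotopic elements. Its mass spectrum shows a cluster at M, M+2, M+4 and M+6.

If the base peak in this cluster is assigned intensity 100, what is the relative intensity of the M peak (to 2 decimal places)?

14.81

Term probabilities: M 0.0640, M+2 0.2880, M+4 0.4320, M+6 0.2160. Base peak = M+4.
P(M+4) = C(3,2) × 0.400^1 × 0.600^2 = 3 × 0.4000 × 0.3600 = 0.432000 (base)
P(M) = C(3,0) × 0.400^3 × 0.600^0 = 1 × 0.0640 × 1.0000 = 0.064000
Relative intensity = 0.064000 / 0.432000 × 100 = 14.81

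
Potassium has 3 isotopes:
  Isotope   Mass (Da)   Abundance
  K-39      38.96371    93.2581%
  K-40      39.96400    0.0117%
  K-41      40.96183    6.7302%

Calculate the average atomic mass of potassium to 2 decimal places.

39.10 Da

Average mass = Σ (abundance × isotope mass) = 0.932581 × 38.96371 + 0.000117 × 39.96400 + 0.067302 × 40.96183
= 36.336816 + 0.004676 + 2.756813 = 39.098305 Da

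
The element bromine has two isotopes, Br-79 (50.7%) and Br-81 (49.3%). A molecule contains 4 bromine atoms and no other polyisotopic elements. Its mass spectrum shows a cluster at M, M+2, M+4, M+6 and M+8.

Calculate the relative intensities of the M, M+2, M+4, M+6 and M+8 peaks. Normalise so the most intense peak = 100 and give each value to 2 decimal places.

17.63 : 68.56 : 100.00 : 64.83 : 15.76

The 4 Br atoms are independent, so intensities follow the terms of (0.507 + 0.493)^4.
P(M) = 0.507^4 = 0.066074
P(M+2) = 4 × 0.507^3 × 0.493^1 = 0.256999
P(M+4) = 6 × 0.507^2 × 0.493^2 = 0.374853
P(M+6) = 4 × 0.507^1 × 0.493^3 = 0.243001
P(M+8) = 0.493^4 = 0.059073
The M+4 peak is largest (0.374853); scaling to 100 gives 17.63 : 68.56 : 100.00 : 64.83 : 15.76.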